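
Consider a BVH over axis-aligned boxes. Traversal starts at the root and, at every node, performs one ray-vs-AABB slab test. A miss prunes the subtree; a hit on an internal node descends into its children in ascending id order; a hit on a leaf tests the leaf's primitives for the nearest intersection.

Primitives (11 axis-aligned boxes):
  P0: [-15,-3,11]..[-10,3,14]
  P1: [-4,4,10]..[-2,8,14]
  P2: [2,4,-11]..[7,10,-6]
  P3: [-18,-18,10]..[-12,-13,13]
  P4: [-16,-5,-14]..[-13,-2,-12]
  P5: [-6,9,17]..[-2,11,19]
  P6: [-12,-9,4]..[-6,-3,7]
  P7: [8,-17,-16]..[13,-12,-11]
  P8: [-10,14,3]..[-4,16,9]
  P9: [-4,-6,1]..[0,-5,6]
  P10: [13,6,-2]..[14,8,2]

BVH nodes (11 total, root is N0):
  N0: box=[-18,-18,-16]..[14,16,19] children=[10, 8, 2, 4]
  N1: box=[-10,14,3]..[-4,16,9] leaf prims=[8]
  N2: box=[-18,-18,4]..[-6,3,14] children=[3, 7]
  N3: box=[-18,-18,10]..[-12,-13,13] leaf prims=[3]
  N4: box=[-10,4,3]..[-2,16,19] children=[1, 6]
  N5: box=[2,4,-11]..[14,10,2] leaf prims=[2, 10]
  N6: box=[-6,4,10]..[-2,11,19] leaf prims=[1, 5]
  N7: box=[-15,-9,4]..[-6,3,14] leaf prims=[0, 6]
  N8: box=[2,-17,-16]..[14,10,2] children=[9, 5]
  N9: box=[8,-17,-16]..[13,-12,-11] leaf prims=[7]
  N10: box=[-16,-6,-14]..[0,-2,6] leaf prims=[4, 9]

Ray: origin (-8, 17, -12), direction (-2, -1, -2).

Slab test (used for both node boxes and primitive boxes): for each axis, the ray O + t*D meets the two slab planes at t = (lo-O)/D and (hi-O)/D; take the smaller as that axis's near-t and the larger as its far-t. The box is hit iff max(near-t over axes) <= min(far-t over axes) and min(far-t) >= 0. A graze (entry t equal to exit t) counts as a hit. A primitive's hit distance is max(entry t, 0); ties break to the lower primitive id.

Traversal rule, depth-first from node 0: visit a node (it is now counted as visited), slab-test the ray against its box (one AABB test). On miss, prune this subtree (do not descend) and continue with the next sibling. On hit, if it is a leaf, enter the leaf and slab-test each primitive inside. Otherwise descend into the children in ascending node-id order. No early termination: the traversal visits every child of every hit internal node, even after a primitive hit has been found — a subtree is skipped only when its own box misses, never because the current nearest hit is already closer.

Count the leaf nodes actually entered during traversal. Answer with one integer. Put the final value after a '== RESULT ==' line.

Trace the traversal:
N0 x:[-11,5] y:[1,35] z:[-31/2,2] -> hit [1,2], descend [2, 4, 8, 10]
  N2 x:[-1,5] y:[14,35] z:[-13,-8] -> miss, prune
  N4 x:[-3,1] y:[1,13] z:[-31/2,-15/2] -> miss, prune
  N8 x:[-11,-5] y:[7,34] z:[-7,2] -> miss, prune
  N10 x:[-4,4] y:[19,23] z:[-9,1] -> miss, prune

5 AABB tests over nodes [0, 2, 4, 8, 10]; 0 leaves entered; closest miss.

== RESULT ==
0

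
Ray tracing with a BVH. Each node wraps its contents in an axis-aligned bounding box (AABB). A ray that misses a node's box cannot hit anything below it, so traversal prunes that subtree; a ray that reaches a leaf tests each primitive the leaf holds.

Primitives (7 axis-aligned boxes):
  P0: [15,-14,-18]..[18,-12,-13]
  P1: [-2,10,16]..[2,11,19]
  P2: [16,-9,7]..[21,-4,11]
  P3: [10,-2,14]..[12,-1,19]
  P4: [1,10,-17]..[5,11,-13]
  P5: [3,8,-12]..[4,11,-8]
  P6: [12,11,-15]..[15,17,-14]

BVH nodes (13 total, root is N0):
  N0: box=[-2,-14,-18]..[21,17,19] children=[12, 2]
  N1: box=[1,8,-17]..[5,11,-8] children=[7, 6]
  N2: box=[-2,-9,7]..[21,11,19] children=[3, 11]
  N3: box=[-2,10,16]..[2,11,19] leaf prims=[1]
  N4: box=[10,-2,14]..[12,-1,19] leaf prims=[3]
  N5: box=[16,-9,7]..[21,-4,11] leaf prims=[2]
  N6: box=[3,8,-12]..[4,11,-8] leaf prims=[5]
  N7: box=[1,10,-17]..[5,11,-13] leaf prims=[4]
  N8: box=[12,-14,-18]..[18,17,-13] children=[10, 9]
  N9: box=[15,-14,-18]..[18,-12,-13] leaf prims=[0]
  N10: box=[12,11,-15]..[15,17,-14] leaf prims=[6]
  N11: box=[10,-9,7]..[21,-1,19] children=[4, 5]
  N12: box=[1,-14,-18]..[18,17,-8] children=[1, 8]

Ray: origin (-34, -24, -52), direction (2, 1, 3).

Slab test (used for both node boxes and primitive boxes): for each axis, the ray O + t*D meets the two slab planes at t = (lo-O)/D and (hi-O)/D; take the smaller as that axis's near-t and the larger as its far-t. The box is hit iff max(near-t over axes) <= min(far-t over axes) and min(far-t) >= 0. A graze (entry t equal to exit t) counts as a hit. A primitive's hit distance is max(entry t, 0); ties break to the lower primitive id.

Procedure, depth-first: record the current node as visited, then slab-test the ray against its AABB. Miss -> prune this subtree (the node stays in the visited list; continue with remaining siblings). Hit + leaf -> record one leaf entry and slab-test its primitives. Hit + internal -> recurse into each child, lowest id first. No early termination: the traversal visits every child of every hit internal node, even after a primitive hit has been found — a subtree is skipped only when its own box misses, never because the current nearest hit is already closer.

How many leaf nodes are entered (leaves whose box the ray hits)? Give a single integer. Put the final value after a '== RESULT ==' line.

Trace the traversal:
N0 x:[16,55/2] y:[10,41] z:[34/3,71/3] -> hit [16,71/3], descend [2, 12]
  N2 x:[16,55/2] y:[15,35] z:[59/3,71/3] -> hit [59/3,71/3], descend [3, 11]
    N3 x:[16,18] y:[34,35] z:[68/3,71/3] -> miss, prune
    N11 x:[22,55/2] y:[15,23] z:[59/3,71/3] -> hit [22,23], descend [4, 5]
      N4 x:[22,23] y:[22,23] z:[22,71/3] -> hit [22,23] leaf, test {P3@t=22}
      N5 x:[25,55/2] y:[15,20] z:[59/3,21] -> miss, prune
  N12 x:[35/2,26] y:[10,41] z:[34/3,44/3] -> miss, prune

order=[0, 2, 3, 11, 4, 5, 12]  |boxes|=7  |leaves|=1  hit=P3

== RESULT ==
1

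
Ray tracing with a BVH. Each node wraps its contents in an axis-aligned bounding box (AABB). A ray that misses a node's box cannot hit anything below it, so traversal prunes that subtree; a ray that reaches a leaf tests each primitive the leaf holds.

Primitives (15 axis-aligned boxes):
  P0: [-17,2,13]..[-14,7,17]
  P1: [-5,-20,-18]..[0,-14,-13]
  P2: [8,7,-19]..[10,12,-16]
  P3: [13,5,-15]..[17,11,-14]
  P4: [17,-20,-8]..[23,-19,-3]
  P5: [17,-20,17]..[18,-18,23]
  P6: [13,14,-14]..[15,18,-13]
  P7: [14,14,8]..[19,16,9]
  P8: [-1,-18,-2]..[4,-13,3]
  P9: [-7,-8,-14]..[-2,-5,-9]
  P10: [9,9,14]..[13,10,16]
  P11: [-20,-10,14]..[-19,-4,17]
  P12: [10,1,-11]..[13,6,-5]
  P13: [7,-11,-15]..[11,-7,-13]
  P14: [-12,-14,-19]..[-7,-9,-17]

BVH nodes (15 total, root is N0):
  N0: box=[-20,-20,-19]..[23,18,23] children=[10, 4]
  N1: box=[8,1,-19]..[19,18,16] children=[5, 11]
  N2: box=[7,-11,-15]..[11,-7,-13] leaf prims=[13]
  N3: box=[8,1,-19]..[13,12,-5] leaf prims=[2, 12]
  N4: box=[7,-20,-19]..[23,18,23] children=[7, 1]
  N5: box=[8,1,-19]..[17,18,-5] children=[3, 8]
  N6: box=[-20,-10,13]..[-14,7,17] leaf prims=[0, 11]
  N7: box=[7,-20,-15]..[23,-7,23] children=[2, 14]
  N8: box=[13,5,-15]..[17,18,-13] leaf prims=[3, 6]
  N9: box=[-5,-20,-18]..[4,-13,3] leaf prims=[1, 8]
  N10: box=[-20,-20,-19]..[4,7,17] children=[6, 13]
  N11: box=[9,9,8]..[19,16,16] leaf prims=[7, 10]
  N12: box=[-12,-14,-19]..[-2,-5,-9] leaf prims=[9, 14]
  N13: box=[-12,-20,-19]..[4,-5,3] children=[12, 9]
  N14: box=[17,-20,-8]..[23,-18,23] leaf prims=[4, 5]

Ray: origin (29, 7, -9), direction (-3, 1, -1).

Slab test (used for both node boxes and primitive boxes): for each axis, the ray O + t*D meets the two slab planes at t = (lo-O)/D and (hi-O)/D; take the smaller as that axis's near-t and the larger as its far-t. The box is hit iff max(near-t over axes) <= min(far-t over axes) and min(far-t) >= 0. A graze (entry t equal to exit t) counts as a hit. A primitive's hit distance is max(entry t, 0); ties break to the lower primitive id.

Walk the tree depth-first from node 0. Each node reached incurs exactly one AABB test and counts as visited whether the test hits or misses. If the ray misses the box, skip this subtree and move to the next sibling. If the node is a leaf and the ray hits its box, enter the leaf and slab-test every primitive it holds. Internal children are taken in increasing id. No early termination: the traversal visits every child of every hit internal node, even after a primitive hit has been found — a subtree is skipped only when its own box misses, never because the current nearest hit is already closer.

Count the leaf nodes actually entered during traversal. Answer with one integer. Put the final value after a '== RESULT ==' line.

Traverse from the root:
N0 x:[2,49/3] y:[-27,11] z:[-32,10] -> hit [2,10], descend [4, 10]
  N4 x:[2,22/3] y:[-27,11] z:[-32,10] -> hit [2,22/3], descend [1, 7]
    N1 x:[10/3,7] y:[-6,11] z:[-25,10] -> hit [10/3,7], descend [5, 11]
      N5 x:[4,7] y:[-6,11] z:[-4,10] -> hit [4,7], descend [3, 8]
        N3 x:[16/3,7] y:[-6,5] z:[-4,10] -> miss, prune
        N8 x:[4,16/3] y:[-2,11] z:[4,6] -> hit [4,16/3] leaf, test {P3(miss), P6(miss)}
      N11 x:[10/3,20/3] y:[2,9] z:[-25,-17] -> miss, prune
    N7 x:[2,22/3] y:[-27,-14] z:[-32,6] -> miss, prune
  N10 x:[25/3,49/3] y:[-27,0] z:[-26,10] -> miss, prune

Visited [0, 4, 1, 5, 3, 8, 11, 7, 10]. Tests: 9 box, 1 leaf. Nearest: miss.

== RESULT ==
1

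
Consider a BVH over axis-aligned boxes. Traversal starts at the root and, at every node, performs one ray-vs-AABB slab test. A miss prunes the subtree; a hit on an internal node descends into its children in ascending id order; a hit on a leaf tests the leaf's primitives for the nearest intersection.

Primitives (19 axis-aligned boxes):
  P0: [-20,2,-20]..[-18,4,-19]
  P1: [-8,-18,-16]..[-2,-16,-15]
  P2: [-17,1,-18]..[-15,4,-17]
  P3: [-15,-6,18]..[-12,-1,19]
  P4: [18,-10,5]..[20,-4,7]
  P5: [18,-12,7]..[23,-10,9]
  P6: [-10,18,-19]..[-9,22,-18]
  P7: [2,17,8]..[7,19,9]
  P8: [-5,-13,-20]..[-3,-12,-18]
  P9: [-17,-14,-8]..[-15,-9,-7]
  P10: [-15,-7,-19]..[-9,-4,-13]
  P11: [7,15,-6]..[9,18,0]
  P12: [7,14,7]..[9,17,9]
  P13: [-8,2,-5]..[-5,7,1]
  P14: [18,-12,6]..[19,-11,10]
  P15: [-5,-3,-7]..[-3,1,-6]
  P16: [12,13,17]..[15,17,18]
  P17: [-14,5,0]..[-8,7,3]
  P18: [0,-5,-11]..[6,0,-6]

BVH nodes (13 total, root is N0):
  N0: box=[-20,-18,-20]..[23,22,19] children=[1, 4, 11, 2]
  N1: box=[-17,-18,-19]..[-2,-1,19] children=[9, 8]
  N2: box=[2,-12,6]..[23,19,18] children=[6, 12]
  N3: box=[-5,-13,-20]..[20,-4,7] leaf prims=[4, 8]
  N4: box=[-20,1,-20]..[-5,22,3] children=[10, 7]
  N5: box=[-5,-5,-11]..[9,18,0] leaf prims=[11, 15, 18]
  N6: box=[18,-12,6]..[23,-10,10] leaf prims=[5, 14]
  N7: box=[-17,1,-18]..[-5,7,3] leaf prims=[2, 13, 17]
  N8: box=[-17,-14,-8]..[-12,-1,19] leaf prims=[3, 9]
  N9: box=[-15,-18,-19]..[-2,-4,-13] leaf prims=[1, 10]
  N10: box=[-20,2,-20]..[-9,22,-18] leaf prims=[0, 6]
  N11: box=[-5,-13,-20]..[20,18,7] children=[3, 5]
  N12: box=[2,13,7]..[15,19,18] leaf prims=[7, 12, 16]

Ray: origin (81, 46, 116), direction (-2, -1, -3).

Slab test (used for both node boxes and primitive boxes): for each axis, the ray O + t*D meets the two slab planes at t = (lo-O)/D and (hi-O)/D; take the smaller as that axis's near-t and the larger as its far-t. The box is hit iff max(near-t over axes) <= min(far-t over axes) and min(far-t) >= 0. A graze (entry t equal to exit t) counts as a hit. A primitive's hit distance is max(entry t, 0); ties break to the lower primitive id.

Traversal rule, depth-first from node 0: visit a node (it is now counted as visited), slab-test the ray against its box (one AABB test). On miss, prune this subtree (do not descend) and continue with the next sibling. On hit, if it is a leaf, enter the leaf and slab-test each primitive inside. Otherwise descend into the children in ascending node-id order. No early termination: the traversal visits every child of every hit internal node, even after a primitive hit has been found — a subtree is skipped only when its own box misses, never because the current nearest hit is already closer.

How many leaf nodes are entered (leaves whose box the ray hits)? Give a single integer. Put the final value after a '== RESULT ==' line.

Walk:
N0 x:[29,101/2] y:[24,64] z:[97/3,136/3] -> hit [97/3,136/3], descend [1, 2, 4, 11]
  N1 x:[83/2,49] y:[47,64] z:[97/3,45] -> miss, prune
  N2 x:[29,79/2] y:[27,58] z:[98/3,110/3] -> hit [98/3,110/3], descend [6, 12]
    N6 x:[29,63/2] y:[56,58] z:[106/3,110/3] -> miss, prune
    N12 x:[33,79/2] y:[27,33] z:[98/3,109/3] -> hit [33,33] leaf, test {P7(miss), P12(miss), P16@t=33}
  N4 x:[43,101/2] y:[24,45] z:[113/3,136/3] -> hit [43,45], descend [7, 10]
    N7 x:[43,49] y:[39,45] z:[113/3,134/3] -> hit [43,134/3] leaf, test {P2(miss), P13(miss), P17(miss)}
    N10 x:[45,101/2] y:[24,44] z:[134/3,136/3] -> miss, prune
  N11 x:[61/2,43] y:[28,59] z:[109/3,136/3] -> hit [109/3,43], descend [3, 5]
    N3 x:[61/2,43] y:[50,59] z:[109/3,136/3] -> miss, prune
    N5 x:[36,43] y:[28,51] z:[116/3,127/3] -> hit [116/3,127/3] leaf, test {P11(miss), P15(miss), P18(miss)}

order=[0, 1, 2, 6, 12, 4, 7, 10, 11, 3, 5]  |boxes|=11  |leaves|=3  hit=P16

== RESULT ==
3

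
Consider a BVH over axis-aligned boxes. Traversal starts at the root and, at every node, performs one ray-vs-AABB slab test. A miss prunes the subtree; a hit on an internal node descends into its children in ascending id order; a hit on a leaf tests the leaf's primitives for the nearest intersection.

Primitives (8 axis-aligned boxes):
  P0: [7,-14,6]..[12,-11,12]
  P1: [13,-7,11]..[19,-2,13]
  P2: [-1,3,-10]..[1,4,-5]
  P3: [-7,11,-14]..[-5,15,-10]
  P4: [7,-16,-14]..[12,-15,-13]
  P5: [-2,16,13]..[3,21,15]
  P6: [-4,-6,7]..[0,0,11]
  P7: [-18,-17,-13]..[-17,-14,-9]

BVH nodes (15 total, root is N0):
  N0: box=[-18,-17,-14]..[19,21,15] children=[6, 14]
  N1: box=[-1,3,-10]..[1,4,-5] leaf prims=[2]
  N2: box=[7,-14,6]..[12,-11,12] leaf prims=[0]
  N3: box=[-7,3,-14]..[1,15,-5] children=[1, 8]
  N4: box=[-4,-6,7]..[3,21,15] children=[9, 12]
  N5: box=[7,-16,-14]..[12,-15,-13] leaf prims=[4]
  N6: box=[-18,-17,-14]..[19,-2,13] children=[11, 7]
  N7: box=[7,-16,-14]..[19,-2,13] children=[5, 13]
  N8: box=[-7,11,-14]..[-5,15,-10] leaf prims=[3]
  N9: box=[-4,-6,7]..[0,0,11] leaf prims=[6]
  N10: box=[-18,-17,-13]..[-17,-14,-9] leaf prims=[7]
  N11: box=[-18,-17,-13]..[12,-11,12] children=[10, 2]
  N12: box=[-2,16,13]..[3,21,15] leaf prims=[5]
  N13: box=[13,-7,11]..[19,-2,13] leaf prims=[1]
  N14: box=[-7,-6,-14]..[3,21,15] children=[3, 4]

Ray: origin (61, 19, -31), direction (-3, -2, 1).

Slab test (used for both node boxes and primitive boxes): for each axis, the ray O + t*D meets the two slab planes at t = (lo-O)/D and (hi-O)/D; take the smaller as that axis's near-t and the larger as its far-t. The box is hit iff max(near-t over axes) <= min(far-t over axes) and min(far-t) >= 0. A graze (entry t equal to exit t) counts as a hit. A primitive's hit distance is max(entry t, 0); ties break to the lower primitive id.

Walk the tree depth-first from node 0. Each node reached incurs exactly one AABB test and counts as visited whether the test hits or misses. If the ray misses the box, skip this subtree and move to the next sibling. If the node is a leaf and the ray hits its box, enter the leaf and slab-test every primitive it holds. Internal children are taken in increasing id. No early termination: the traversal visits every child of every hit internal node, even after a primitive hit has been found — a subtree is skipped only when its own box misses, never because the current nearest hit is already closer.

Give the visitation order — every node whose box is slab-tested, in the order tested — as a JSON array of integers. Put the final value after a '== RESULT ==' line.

Walk:
N0 x:[14,79/3] y:[-1,18] z:[17,46] -> hit [17,18], descend [6, 14]
  N6 x:[14,79/3] y:[21/2,18] z:[17,44] -> hit [17,18], descend [7, 11]
    N7 x:[14,18] y:[21/2,35/2] z:[17,44] -> hit [17,35/2], descend [5, 13]
      N5 x:[49/3,18] y:[17,35/2] z:[17,18] -> hit [17,35/2] leaf, test {P4@t=17}
      N13 x:[14,16] y:[21/2,13] z:[42,44] -> miss, prune
    N11 x:[49/3,79/3] y:[15,18] z:[18,43] -> hit [18,18], descend [2, 10]
      N2 x:[49/3,18] y:[15,33/2] z:[37,43] -> miss, prune
      N10 x:[26,79/3] y:[33/2,18] z:[18,22] -> miss, prune
  N14 x:[58/3,68/3] y:[-1,25/2] z:[17,46] -> miss, prune

order=[0, 6, 7, 5, 13, 11, 2, 10, 14]  |boxes|=9  |leaves|=1  hit=P4

== RESULT ==
[0, 6, 7, 5, 13, 11, 2, 10, 14]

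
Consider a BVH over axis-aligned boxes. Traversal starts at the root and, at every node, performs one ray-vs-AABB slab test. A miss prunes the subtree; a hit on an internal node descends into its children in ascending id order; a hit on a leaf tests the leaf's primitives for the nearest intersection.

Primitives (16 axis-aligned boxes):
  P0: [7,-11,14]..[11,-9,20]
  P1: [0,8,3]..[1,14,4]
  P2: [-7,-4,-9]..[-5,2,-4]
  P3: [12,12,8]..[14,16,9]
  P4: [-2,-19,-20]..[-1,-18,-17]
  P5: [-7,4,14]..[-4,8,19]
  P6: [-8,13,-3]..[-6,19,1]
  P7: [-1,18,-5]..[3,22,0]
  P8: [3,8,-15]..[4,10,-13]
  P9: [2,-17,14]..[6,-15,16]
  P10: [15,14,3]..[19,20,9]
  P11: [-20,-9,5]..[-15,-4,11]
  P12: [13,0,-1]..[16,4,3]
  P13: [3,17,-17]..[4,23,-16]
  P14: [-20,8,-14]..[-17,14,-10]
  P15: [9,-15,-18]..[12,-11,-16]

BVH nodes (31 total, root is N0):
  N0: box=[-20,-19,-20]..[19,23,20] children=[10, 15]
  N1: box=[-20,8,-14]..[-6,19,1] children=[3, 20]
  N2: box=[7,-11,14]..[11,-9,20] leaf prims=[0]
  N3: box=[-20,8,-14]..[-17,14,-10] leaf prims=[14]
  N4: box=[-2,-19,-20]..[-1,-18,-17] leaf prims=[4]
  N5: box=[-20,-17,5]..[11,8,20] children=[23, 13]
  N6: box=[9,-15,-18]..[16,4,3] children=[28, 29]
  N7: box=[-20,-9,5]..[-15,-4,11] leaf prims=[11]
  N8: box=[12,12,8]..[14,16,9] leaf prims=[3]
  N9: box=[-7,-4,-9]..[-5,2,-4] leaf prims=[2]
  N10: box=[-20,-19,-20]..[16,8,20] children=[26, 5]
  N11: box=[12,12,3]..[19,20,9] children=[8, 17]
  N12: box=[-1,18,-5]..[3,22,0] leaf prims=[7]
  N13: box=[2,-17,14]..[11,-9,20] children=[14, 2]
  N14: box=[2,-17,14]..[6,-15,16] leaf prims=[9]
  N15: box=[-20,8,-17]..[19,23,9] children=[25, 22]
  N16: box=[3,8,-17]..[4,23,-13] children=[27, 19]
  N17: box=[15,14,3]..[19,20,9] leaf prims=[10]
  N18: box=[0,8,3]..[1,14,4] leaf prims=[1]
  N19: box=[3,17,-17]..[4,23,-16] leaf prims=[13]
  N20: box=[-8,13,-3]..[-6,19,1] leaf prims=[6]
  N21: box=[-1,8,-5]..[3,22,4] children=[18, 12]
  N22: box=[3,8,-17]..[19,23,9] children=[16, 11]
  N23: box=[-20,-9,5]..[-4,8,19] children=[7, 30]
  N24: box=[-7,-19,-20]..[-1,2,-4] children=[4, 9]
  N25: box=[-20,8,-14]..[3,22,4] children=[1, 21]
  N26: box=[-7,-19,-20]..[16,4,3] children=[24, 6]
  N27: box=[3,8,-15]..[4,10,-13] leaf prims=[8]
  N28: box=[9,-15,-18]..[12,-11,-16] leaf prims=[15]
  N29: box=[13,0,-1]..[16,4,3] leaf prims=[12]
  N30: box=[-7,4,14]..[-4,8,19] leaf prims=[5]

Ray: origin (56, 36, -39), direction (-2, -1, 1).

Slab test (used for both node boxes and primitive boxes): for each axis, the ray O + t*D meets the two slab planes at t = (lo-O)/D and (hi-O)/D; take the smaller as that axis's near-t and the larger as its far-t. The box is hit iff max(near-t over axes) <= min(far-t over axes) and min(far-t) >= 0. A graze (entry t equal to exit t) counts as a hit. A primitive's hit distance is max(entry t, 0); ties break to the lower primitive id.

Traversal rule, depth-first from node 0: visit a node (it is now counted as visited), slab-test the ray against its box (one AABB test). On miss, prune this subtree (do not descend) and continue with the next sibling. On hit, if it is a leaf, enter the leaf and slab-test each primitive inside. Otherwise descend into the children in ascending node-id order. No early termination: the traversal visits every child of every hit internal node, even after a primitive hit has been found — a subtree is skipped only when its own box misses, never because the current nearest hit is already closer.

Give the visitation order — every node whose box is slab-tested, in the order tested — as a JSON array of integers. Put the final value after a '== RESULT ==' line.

Walk:
N0 x:[37/2,38] y:[13,55] z:[19,59] -> hit [19,38], descend [10, 15]
  N10 x:[20,38] y:[28,55] z:[19,59] -> hit [28,38], descend [5, 26]
    N5 x:[45/2,38] y:[28,53] z:[44,59] -> miss, prune
    N26 x:[20,63/2] y:[32,55] z:[19,42] -> miss, prune
  N15 x:[37/2,38] y:[13,28] z:[22,48] -> hit [22,28], descend [22, 25]
    N22 x:[37/2,53/2] y:[13,28] z:[22,48] -> hit [22,53/2], descend [11, 16]
      N11 x:[37/2,22] y:[16,24] z:[42,48] -> miss, prune
      N16 x:[26,53/2] y:[13,28] z:[22,26] -> hit [26,26], descend [19, 27]
        N19 x:[26,53/2] y:[13,19] z:[22,23] -> miss, prune
        N27 x:[26,53/2] y:[26,28] z:[24,26] -> hit [26,26] leaf, test {P8@t=26}
    N25 x:[53/2,38] y:[14,28] z:[25,43] -> hit [53/2,28], descend [1, 21]
      N1 x:[31,38] y:[17,28] z:[25,40] -> miss, prune
      N21 x:[53/2,57/2] y:[14,28] z:[34,43] -> miss, prune

13 AABB tests over nodes [0, 10, 5, 26, 15, 22, 11, 16, 19, 27, 25, 1, 21]; 1 leaf entered; closest P8.

== RESULT ==
[0, 10, 5, 26, 15, 22, 11, 16, 19, 27, 25, 1, 21]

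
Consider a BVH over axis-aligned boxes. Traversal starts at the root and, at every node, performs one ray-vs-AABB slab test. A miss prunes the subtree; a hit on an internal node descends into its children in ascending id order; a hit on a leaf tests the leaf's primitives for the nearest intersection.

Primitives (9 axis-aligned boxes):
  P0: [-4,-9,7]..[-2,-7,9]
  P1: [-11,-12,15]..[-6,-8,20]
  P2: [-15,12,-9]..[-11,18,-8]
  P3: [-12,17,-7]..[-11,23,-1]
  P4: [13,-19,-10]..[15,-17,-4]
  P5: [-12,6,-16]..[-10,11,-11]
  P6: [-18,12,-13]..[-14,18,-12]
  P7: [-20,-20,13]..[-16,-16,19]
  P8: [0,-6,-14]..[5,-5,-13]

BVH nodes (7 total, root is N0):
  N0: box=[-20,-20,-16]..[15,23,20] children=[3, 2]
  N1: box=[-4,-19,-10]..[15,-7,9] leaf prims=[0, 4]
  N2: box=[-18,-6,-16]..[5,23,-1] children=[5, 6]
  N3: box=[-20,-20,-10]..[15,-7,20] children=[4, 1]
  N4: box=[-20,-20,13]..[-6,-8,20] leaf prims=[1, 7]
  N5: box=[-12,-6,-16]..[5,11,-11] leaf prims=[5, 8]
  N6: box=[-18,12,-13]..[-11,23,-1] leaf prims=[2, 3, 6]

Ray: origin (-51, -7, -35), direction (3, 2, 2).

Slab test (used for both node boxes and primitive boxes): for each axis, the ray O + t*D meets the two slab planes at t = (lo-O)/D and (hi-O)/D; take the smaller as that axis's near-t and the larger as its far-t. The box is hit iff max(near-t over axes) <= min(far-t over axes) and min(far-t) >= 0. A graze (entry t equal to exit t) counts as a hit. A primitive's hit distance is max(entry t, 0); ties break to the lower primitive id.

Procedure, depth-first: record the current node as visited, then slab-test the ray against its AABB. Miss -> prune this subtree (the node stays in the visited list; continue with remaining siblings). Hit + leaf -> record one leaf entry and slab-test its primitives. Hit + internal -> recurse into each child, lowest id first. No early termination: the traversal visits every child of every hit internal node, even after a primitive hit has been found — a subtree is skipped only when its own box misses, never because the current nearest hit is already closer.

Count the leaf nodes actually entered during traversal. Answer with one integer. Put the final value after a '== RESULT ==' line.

Trace the traversal:
N0 x:[31/3,22] y:[-13/2,15] z:[19/2,55/2] -> hit [31/3,15], descend [2, 3]
  N2 x:[11,56/3] y:[1/2,15] z:[19/2,17] -> hit [11,15], descend [5, 6]
    N5 x:[13,56/3] y:[1/2,9] z:[19/2,12] -> miss, prune
    N6 x:[11,40/3] y:[19/2,15] z:[11,17] -> hit [11,40/3] leaf, test {P2(miss), P3(miss), P6@t=11}
  N3 x:[31/3,22] y:[-13/2,0] z:[25/2,55/2] -> miss, prune

Visited [0, 2, 5, 6, 3]. Tests: 5 box, 1 leaf. Nearest: P6.

== RESULT ==
1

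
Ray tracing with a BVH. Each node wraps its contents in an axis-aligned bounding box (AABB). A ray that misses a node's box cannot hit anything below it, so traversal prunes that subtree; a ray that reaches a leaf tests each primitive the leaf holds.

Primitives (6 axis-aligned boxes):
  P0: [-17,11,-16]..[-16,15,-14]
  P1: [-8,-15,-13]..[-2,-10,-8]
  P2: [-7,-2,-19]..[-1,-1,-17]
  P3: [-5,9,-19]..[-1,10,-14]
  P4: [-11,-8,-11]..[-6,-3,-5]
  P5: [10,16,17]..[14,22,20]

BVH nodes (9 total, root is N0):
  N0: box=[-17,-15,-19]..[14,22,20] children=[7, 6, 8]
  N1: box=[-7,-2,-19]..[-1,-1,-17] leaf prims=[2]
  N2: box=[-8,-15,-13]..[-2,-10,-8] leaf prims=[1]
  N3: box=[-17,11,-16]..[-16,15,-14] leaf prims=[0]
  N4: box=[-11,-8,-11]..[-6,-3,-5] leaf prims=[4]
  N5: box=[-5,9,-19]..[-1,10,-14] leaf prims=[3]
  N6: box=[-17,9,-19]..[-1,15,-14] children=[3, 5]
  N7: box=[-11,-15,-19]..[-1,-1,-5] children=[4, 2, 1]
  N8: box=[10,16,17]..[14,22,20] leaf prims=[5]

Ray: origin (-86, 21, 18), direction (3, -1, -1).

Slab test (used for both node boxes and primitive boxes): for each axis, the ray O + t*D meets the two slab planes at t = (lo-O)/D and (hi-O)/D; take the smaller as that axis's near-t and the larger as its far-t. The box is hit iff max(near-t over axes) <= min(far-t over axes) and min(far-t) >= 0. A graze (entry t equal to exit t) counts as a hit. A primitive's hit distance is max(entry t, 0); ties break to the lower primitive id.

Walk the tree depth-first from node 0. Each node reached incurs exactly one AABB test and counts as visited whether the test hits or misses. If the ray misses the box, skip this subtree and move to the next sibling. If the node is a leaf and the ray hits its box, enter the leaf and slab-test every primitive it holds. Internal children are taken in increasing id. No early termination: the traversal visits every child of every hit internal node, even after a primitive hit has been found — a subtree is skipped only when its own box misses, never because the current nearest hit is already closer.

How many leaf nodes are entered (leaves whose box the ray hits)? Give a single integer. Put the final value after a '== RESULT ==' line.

Walk:
N0 x:[23,100/3] y:[-1,36] z:[-2,37] -> hit [23,100/3], descend [6, 7, 8]
  N6 x:[23,85/3] y:[6,12] z:[32,37] -> miss, prune
  N7 x:[25,85/3] y:[22,36] z:[23,37] -> hit [25,85/3], descend [1, 2, 4]
    N1 x:[79/3,85/3] y:[22,23] z:[35,37] -> miss, prune
    N2 x:[26,28] y:[31,36] z:[26,31] -> miss, prune
    N4 x:[25,80/3] y:[24,29] z:[23,29] -> hit [25,80/3] leaf, test {P4@t=25}
  N8 x:[32,100/3] y:[-1,5] z:[-2,1] -> miss, prune

7 AABB tests over nodes [0, 6, 7, 1, 2, 4, 8]; 1 leaf entered; closest P4.

== RESULT ==
1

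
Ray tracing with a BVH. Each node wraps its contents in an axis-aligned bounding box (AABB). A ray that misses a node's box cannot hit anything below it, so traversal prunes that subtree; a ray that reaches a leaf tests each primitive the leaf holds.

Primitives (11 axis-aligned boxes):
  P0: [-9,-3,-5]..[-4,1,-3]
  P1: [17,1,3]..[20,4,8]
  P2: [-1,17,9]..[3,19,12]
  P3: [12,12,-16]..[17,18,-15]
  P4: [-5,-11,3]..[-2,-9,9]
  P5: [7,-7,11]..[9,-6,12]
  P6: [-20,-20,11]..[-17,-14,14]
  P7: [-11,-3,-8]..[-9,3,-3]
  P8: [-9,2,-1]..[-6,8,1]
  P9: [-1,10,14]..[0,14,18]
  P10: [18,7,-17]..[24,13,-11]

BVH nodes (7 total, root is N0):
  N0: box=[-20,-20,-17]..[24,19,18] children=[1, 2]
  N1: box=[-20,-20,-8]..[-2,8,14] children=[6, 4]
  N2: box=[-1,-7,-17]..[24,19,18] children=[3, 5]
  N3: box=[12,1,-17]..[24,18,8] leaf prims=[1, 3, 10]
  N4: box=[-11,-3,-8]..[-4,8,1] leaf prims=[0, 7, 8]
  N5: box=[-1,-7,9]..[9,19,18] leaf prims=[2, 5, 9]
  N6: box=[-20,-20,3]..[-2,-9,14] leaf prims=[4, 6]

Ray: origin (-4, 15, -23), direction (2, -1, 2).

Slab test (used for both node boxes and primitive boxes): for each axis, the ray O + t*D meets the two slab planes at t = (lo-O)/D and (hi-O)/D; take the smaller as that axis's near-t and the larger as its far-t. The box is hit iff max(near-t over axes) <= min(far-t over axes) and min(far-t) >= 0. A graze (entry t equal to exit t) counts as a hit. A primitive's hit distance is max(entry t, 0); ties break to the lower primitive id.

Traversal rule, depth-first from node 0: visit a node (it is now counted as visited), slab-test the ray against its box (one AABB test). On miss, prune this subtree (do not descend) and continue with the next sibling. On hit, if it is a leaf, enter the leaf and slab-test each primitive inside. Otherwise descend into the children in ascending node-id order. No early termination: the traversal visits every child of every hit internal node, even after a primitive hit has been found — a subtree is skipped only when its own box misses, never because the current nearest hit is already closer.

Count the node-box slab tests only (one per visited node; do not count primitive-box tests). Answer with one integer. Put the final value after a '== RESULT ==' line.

Walk:
N0 x:[-8,14] y:[-4,35] z:[3,41/2] -> hit [3,14], descend [1, 2]
  N1 x:[-8,1] y:[7,35] z:[15/2,37/2] -> miss, prune
  N2 x:[3/2,14] y:[-4,22] z:[3,41/2] -> hit [3,14], descend [3, 5]
    N3 x:[8,14] y:[-3,14] z:[3,31/2] -> hit [8,14] leaf, test {P1(miss), P3(miss), P10(miss)}
    N5 x:[3/2,13/2] y:[-4,22] z:[16,41/2] -> miss, prune

Summary -> nodes [0, 1, 2, 3, 5]; box-tests=5; leaf-entries=1; first=miss

== RESULT ==
5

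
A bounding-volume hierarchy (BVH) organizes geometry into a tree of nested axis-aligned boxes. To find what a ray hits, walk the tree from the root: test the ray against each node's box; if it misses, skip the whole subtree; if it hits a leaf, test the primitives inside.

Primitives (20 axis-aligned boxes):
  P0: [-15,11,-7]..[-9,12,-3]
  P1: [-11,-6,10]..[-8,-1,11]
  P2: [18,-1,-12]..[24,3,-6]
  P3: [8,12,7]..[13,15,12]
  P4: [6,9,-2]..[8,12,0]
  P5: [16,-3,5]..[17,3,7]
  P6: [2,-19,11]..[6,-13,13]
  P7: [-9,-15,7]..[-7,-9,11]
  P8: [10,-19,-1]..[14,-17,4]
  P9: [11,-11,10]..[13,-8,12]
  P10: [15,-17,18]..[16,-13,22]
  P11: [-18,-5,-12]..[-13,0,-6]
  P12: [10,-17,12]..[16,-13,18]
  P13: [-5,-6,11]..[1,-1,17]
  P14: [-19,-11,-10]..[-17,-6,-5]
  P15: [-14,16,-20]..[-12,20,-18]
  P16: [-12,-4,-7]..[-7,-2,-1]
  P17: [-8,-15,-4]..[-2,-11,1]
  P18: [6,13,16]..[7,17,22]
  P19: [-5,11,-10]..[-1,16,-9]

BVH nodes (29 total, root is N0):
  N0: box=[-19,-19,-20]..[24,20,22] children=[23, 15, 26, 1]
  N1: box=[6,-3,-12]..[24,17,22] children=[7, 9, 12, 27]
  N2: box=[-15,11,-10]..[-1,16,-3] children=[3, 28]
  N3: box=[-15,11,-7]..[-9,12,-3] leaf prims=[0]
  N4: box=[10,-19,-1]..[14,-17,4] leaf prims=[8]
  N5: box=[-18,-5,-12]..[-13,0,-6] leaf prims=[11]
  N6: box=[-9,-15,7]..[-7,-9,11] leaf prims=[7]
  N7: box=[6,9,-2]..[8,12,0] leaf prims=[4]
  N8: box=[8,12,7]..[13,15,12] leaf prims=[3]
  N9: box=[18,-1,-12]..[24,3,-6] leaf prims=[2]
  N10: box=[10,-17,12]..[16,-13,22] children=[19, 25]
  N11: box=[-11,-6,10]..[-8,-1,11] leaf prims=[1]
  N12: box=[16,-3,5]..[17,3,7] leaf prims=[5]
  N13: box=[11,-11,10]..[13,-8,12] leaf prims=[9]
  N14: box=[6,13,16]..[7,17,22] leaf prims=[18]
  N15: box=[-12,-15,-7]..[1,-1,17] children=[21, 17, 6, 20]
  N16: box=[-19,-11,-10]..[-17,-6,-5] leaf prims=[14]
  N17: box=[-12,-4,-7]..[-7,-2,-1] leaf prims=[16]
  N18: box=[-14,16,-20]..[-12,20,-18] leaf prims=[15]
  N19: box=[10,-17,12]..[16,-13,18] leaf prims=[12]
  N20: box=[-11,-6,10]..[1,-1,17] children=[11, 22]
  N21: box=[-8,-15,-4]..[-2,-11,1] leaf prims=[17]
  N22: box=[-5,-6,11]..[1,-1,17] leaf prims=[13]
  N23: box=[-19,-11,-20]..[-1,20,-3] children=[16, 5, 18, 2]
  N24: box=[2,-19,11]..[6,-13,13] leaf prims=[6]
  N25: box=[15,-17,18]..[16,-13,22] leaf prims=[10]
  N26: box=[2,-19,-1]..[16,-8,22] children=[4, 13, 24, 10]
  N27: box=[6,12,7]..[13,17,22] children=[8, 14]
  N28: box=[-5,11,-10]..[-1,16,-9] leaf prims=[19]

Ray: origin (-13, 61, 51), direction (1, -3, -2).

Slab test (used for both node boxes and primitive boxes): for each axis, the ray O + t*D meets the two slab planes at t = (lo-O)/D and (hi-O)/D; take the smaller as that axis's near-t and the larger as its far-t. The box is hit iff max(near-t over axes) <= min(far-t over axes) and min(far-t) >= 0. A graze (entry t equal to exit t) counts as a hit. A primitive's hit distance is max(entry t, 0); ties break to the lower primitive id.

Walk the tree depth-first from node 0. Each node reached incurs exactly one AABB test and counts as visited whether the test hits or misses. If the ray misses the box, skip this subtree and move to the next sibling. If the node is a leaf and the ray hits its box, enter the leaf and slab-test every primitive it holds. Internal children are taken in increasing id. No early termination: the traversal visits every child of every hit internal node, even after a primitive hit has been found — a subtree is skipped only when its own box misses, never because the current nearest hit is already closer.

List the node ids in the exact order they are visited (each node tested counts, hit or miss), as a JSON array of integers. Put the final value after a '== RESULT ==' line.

Walk:
N0 x:[-6,37] y:[41/3,80/3] z:[29/2,71/2] -> hit [29/2,80/3], descend [1, 15, 23, 26]
  N1 x:[19,37] y:[44/3,64/3] z:[29/2,63/2] -> hit [19,64/3], descend [7, 9, 12, 27]
    N7 x:[19,21] y:[49/3,52/3] z:[51/2,53/2] -> miss, prune
    N9 x:[31,37] y:[58/3,62/3] z:[57/2,63/2] -> miss, prune
    N12 x:[29,30] y:[58/3,64/3] z:[22,23] -> miss, prune
    N27 x:[19,26] y:[44/3,49/3] z:[29/2,22] -> miss, prune
  N15 x:[1,14] y:[62/3,76/3] z:[17,29] -> miss, prune
  N23 x:[-6,12] y:[41/3,24] z:[27,71/2] -> miss, prune
  N26 x:[15,29] y:[23,80/3] z:[29/2,26] -> hit [23,26], descend [4, 10, 13, 24]
    N4 x:[23,27] y:[26,80/3] z:[47/2,26] -> hit [26,26] leaf, test {P8@t=26}
    N10 x:[23,29] y:[74/3,26] z:[29/2,39/2] -> miss, prune
    N13 x:[24,26] y:[23,24] z:[39/2,41/2] -> miss, prune
    N24 x:[15,19] y:[74/3,80/3] z:[19,20] -> miss, prune

Visited [0, 1, 7, 9, 12, 27, 15, 23, 26, 4, 10, 13, 24]. Tests: 13 box, 1 leaf. Nearest: P8.

== RESULT ==
[0, 1, 7, 9, 12, 27, 15, 23, 26, 4, 10, 13, 24]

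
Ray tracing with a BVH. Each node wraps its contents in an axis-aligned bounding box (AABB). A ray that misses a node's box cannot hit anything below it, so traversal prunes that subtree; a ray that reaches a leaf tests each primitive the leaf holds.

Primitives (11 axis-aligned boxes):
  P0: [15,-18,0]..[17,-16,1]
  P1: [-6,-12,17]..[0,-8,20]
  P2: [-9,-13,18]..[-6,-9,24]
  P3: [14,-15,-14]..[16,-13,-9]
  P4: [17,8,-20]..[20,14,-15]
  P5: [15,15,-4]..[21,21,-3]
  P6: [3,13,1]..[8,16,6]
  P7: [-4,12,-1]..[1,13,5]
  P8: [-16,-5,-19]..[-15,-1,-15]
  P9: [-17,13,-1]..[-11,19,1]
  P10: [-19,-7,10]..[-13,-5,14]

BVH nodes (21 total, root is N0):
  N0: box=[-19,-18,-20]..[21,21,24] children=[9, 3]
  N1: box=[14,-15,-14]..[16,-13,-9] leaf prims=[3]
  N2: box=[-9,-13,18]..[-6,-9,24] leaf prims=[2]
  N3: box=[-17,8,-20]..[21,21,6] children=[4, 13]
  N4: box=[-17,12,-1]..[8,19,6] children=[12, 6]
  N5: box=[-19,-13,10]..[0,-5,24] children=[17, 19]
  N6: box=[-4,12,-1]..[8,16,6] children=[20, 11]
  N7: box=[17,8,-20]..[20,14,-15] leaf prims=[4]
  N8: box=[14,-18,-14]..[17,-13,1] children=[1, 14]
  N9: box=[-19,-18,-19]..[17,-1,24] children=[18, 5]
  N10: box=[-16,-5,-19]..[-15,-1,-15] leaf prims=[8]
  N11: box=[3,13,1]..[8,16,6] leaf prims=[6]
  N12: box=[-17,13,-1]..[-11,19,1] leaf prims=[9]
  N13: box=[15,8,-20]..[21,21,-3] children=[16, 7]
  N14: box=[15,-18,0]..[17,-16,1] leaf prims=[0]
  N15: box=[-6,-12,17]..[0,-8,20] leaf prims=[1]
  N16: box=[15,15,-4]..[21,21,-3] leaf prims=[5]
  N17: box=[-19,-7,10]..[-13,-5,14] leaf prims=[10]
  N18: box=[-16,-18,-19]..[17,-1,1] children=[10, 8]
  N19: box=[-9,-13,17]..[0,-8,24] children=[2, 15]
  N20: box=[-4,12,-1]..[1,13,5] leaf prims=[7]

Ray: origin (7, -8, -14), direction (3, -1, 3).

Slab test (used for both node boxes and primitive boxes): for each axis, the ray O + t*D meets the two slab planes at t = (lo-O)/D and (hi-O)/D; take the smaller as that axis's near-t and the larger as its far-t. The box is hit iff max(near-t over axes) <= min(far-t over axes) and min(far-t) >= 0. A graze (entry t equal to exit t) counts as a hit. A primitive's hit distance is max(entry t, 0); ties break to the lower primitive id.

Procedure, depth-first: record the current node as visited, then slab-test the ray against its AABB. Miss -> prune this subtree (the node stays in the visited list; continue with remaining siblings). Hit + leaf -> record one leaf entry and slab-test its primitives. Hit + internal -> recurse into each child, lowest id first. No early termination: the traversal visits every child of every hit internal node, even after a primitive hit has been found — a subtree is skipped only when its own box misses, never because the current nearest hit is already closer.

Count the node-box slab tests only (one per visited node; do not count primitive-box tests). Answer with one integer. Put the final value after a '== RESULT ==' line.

Trace the traversal:
N0 x:[-26/3,14/3] y:[-29,10] z:[-2,38/3] -> hit [-2,14/3], descend [3, 9]
  N3 x:[-8,14/3] y:[-29,-16] z:[-2,20/3] -> miss, prune
  N9 x:[-26/3,10/3] y:[-7,10] z:[-5/3,38/3] -> hit [-5/3,10/3], descend [5, 18]
    N5 x:[-26/3,-7/3] y:[-3,5] z:[8,38/3] -> miss, prune
    N18 x:[-23/3,10/3] y:[-7,10] z:[-5/3,5] -> hit [-5/3,10/3], descend [8, 10]
      N8 x:[7/3,10/3] y:[5,10] z:[0,5] -> miss, prune
      N10 x:[-23/3,-22/3] y:[-7,-3] z:[-5/3,-1/3] -> miss, prune

order=[0, 3, 9, 5, 18, 8, 10]  |boxes|=7  |leaves|=0  hit=miss

== RESULT ==
7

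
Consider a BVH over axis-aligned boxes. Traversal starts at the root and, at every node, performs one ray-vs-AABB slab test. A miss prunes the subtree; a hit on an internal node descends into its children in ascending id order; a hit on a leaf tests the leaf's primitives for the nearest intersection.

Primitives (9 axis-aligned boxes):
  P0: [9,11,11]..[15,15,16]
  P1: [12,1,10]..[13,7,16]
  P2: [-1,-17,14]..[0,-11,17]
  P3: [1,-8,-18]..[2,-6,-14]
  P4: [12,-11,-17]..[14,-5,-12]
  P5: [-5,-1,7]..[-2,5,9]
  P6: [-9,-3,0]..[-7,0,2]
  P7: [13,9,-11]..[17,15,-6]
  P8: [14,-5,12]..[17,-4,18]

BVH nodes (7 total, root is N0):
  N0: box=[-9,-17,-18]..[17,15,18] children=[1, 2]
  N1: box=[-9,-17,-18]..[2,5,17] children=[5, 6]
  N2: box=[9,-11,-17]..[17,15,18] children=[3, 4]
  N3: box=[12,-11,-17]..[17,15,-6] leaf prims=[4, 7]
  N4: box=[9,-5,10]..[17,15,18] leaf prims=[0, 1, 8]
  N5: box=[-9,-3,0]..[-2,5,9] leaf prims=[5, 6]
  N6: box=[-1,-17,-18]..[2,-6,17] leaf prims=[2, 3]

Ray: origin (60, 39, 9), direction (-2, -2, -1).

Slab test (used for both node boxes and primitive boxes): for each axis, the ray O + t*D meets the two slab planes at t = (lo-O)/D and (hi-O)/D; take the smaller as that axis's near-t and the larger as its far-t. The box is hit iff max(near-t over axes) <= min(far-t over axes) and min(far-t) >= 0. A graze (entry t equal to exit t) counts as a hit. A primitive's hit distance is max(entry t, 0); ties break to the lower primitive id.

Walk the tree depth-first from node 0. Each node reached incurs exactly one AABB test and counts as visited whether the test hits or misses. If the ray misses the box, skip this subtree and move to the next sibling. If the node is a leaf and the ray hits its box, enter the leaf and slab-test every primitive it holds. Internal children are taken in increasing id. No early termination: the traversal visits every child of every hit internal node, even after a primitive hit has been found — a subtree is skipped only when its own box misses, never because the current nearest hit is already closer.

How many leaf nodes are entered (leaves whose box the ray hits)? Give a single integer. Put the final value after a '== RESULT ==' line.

Traverse from the root:
N0 x:[43/2,69/2] y:[12,28] z:[-9,27] -> hit [43/2,27], descend [1, 2]
  N1 x:[29,69/2] y:[17,28] z:[-8,27] -> miss, prune
  N2 x:[43/2,51/2] y:[12,25] z:[-9,26] -> hit [43/2,25], descend [3, 4]
    N3 x:[43/2,24] y:[12,25] z:[15,26] -> hit [43/2,24] leaf, test {P4@t=23, P7(miss)}
    N4 x:[43/2,51/2] y:[12,22] z:[-9,-1] -> miss, prune

5 AABB tests over nodes [0, 1, 2, 3, 4]; 1 leaf entered; closest P4.

== RESULT ==
1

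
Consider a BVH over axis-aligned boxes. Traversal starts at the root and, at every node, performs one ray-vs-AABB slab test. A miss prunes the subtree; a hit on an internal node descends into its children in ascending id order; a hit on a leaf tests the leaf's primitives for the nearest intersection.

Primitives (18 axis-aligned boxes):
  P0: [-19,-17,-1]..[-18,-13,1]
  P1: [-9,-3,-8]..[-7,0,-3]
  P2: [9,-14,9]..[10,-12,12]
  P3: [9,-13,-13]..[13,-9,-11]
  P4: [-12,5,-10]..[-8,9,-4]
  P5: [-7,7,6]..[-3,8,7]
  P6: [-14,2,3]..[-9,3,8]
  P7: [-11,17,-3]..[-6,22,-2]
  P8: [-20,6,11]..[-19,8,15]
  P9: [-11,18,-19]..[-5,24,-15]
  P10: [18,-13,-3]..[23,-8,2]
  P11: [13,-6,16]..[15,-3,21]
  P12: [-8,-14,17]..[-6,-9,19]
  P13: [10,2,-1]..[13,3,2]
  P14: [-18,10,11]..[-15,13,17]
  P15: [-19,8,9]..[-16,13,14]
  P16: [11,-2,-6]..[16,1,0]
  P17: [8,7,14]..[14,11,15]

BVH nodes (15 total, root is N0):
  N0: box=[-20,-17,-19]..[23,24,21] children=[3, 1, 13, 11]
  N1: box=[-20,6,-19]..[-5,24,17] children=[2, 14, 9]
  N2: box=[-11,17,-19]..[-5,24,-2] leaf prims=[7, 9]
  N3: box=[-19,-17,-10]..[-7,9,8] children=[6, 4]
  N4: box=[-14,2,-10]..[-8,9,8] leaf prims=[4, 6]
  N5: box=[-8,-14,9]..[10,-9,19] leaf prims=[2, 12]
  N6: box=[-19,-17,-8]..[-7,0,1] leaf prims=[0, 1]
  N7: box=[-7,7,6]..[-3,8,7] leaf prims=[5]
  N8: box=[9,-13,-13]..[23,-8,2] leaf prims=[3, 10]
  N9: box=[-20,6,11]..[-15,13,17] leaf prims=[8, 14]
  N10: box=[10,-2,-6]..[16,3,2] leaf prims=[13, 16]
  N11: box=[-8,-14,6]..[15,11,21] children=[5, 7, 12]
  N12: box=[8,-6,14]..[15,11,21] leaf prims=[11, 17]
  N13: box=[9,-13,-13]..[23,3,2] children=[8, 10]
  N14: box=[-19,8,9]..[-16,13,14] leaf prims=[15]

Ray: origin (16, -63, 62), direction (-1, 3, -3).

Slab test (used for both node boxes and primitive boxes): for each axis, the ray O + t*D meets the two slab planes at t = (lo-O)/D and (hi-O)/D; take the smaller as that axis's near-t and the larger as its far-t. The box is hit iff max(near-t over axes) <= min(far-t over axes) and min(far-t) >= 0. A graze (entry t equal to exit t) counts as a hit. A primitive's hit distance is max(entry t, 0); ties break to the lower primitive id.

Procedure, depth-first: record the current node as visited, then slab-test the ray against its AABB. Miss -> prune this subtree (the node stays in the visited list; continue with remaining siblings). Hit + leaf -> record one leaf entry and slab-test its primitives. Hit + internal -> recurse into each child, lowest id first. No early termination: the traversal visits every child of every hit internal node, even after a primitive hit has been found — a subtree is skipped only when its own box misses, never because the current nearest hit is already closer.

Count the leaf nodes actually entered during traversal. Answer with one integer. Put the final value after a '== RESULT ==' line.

Trace the traversal:
N0 x:[-7,36] y:[46/3,29] z:[41/3,27] -> hit [46/3,27], descend [1, 3, 11, 13]
  N1 x:[21,36] y:[23,29] z:[15,27] -> hit [23,27], descend [2, 9, 14]
    N2 x:[21,27] y:[80/3,29] z:[64/3,27] -> hit [80/3,27] leaf, test {P7(miss), P9@t=27}
    N9 x:[31,36] y:[23,76/3] z:[15,17] -> miss, prune
    N14 x:[32,35] y:[71/3,76/3] z:[16,53/3] -> miss, prune
  N3 x:[23,35] y:[46/3,24] z:[18,24] -> hit [23,24], descend [4, 6]
    N4 x:[24,30] y:[65/3,24] z:[18,24] -> hit [24,24] leaf, test {P4@t=24, P6(miss)}
    N6 x:[23,35] y:[46/3,21] z:[61/3,70/3] -> miss, prune
  N11 x:[1,24] y:[49/3,74/3] z:[41/3,56/3] -> hit [49/3,56/3], descend [5, 7, 12]
    N5 x:[6,24] y:[49/3,18] z:[43/3,53/3] -> hit [49/3,53/3] leaf, test {P2(miss), P12(miss)}
    N7 x:[19,23] y:[70/3,71/3] z:[55/3,56/3] -> miss, prune
    N12 x:[1,8] y:[19,74/3] z:[41/3,16] -> miss, prune
  N13 x:[-7,7] y:[50/3,22] z:[20,25] -> miss, prune

Summary -> nodes [0, 1, 2, 9, 14, 3, 4, 6, 11, 5, 7, 12, 13]; box-tests=13; leaf-entries=3; first=P4

== RESULT ==
3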